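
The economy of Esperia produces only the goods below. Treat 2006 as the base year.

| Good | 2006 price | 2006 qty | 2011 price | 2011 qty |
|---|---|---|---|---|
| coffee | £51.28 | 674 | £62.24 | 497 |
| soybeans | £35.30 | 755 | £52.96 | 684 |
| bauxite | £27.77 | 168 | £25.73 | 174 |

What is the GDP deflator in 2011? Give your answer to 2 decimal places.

131.53

Nominal GDP 2011 = 62.24·497 + 52.96·684 + 25.73·174 = 71634.94.
Real GDP 2011 (at 2006 prices) = 51.28·497 + 35.30·684 + 27.77·174 = 54463.34.
Deflator = Nominal/Real × 100 = 71634.94/54463.34 × 100 = 131.529.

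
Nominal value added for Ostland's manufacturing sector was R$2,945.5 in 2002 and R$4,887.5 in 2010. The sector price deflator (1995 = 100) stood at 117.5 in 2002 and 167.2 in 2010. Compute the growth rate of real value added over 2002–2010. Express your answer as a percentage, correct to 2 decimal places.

Real value added 2002 = 2945.5 / 1.175 = 2506.81.
Real value added 2010 = 4887.5 / 1.672 = 2923.15.
Real growth = 2923.15 / 2506.81 − 1 = 0.1661.

16.61%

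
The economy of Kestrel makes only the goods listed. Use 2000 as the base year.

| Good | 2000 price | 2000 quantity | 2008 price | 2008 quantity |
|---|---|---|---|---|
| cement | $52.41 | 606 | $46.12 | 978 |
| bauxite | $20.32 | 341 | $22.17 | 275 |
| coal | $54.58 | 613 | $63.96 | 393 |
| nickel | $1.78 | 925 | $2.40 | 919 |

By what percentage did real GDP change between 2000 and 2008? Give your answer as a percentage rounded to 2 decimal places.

8.32%

Real GDP 2000 = Nominal GDP 2000 = 52.41·606 + 20.32·341 + 54.58·613 + 1.78·925 = 73793.62.
Real GDP 2008 (at 2000 prices) = 52.41·978 + 20.32·275 + 54.58·393 + 1.78·919 = 79930.74.
Real growth = 79930.74/73793.62 − 1 = 0.0832.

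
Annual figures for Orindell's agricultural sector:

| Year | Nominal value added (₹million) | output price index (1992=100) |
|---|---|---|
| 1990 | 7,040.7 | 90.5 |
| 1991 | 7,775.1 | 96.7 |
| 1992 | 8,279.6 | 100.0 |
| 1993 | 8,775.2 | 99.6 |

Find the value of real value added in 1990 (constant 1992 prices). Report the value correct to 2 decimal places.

Real value added 1990 = 7040.7 / 0.905 = 7779.78.

₹7,779.78 million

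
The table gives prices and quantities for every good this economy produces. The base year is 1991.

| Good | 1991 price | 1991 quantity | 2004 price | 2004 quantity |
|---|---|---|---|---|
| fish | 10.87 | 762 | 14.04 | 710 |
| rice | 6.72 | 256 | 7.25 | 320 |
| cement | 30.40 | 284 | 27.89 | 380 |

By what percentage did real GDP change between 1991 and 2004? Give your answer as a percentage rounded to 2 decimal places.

Real GDP 1991 = Nominal GDP 1991 = 10.87·762 + 6.72·256 + 30.40·284 = 18636.86.
Real GDP 2004 (at 1991 prices) = 10.87·710 + 6.72·320 + 30.40·380 = 21420.10.
Real growth = 21420.10/18636.86 − 1 = 0.1493.

14.93%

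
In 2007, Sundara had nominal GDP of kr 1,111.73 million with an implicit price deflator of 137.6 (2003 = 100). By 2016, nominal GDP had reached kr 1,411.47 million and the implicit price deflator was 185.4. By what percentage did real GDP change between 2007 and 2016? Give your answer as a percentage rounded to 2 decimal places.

-5.77%

Deflate each year: 2007 → 1111.73/1.376 = 807.94; 2016 → 1411.47/1.854 = 761.31.
So real GDP changed by 761.31/807.94 − 1 = -0.0577, i.e. -5.77%.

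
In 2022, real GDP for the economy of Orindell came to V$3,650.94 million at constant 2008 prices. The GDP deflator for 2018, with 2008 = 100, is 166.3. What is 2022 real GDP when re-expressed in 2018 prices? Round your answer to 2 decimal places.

Real GDP in 2018 prices = Real GDP in 2008 prices × (P_2018/P_2008) = 3650.94 × 1.663 = 6071.51.

V$6,071.51 million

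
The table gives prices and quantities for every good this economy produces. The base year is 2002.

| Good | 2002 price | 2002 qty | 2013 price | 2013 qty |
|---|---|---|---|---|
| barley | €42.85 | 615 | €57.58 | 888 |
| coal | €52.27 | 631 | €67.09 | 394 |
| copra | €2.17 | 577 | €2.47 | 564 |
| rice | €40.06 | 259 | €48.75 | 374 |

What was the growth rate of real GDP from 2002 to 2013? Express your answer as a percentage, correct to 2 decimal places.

Real GDP 2002 = Nominal GDP 2002 = 42.85·615 + 52.27·631 + 2.17·577 + 40.06·259 = 70962.75.
Real GDP 2013 (at 2002 prices) = 42.85·888 + 52.27·394 + 2.17·564 + 40.06·374 = 74851.50.
Real growth = 74851.50/70962.75 − 1 = 0.0548.

5.48%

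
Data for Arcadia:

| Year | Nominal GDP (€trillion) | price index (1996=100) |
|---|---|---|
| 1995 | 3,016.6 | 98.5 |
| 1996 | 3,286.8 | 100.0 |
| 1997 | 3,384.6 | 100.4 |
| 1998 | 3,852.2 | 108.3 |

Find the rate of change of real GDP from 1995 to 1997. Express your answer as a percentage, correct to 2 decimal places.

Real GDP 1995 = 3016.6/0.985 = 3062.54.
Real GDP 1997 = 3384.6/1.004 = 3371.12.
Change = 3371.12/3062.54 − 1 = 0.1008.

10.08%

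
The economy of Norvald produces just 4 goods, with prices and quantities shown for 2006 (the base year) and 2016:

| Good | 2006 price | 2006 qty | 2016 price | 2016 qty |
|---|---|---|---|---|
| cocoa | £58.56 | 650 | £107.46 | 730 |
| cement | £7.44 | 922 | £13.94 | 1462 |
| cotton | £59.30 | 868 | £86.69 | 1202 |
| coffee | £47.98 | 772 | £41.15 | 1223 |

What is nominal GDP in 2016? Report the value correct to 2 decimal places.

£253353.91

Nominal GDP 2016 = Σ (p_2016 × q_2016) = 107.46·730 + 13.94·1462 + 86.69·1202 + 41.15·1223 = 253353.91.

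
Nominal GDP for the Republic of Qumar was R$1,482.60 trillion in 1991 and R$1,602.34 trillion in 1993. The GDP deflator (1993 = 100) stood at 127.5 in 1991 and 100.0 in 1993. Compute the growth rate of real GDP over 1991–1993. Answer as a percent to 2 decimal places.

37.80%

Real GDP 1991 = 1482.60 / 1.275 = 1162.82.
Real GDP 1993 = 1602.34 / 1.000 = 1602.34.
Real growth = 1602.34 / 1162.82 − 1 = 0.3780.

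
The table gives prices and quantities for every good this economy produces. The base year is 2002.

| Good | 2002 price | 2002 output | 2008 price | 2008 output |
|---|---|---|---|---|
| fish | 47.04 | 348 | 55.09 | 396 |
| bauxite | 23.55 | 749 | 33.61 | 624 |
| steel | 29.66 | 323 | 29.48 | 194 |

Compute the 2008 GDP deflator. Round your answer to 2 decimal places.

124.13

Nominal GDP 2008 = 55.09·396 + 33.61·624 + 29.48·194 = 48507.40.
Real GDP 2008 (at 2002 prices) = 47.04·396 + 23.55·624 + 29.66·194 = 39077.08.
Deflator = Nominal/Real × 100 = 48507.40/39077.08 × 100 = 124.133.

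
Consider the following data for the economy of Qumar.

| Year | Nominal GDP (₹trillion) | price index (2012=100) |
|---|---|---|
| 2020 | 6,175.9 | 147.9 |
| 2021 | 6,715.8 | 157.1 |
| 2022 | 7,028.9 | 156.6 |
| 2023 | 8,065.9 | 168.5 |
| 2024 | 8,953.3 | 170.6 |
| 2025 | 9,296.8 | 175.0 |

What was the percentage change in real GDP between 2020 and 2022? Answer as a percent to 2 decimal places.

Real GDP 2020 = 6175.9/1.479 = 4175.73.
Real GDP 2022 = 7028.9/1.566 = 4488.44.
Change = 4488.44/4175.73 − 1 = 0.0749.

7.49%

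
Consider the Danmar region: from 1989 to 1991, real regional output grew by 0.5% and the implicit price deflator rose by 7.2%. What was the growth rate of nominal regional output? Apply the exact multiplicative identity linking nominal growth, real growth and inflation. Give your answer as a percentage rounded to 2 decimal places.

7.74%

(1 + g_nom) = (1 + g_real)(1 + π) = 1.0050 × 1.0720 = 1.07736.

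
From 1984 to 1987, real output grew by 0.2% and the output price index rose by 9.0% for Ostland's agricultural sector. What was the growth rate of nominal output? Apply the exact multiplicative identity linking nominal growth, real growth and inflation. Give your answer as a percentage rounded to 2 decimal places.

(1 + g_nom) = (1 + g_real)(1 + π) = 1.0020 × 1.0900 = 1.09218.

9.22%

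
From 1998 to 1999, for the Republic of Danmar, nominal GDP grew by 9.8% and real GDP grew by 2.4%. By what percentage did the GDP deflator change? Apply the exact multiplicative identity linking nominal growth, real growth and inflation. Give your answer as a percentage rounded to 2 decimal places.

7.23%

(1 + g_nom) = (1 + g_real)(1 + π), so π = 1.0980 / 1.0240 − 1 = 0.07227.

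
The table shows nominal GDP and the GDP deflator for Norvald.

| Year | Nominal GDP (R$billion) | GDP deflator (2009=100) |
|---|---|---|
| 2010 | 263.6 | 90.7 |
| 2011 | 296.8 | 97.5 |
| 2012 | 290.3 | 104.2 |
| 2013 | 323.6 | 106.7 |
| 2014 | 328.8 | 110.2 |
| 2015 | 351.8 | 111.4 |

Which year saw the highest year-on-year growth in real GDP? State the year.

2013

2011: real = 296.8/0.975 = 304.41; growth vs 2010 (290.63) = 4.74%.
2012: real = 290.3/1.042 = 278.60; growth vs 2011 (304.41) = -8.48%.
2013: real = 323.6/1.067 = 303.28; growth vs 2012 (278.60) = 8.86%.
2014: real = 328.8/1.102 = 298.37; growth vs 2013 (303.28) = -1.62%.
2015: real = 351.8/1.114 = 315.80; growth vs 2014 (298.37) = 5.84%.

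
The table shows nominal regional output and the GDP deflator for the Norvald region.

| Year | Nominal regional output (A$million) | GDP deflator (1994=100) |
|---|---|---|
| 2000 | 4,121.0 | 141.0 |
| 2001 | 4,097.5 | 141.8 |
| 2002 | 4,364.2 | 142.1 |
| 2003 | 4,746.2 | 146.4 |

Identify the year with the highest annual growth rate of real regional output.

2001: real = 4097.5/1.418 = 2889.63; growth vs 2000 (2922.70) = -1.13%.
2002: real = 4364.2/1.421 = 3071.22; growth vs 2001 (2889.63) = 6.28%.
2003: real = 4746.2/1.464 = 3241.94; growth vs 2002 (3071.22) = 5.56%.

2002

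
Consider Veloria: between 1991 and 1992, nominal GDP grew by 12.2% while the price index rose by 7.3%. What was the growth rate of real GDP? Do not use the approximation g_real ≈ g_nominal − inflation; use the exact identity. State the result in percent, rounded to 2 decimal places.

(1 + g_nom) = (1 + g_real)(1 + π), so g_real = 1.1220 / 1.0730 − 1 = 0.04567.

4.57%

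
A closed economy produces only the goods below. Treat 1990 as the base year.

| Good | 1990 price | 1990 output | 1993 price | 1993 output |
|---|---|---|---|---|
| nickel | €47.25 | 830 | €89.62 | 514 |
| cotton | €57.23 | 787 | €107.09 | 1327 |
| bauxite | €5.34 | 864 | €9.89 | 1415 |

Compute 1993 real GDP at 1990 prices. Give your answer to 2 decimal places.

€107786.81

Real GDP 1993 = Σ (p_1990 × q_1993) = 47.25·514 + 57.23·1327 + 5.34·1415 = 107786.81.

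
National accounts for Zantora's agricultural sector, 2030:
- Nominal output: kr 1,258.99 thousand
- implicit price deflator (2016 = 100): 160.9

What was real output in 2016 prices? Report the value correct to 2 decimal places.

kr 782.47 thousand

Real output = Nominal / (implicit price deflator/100) = 1258.99 / 1.609 = 782.47.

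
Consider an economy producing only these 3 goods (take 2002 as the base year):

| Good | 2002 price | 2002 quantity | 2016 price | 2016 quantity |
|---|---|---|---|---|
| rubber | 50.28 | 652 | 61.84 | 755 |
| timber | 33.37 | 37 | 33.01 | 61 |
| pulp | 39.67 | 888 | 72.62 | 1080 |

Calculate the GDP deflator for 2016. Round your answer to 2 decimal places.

153.47

Nominal GDP 2016 = 61.84·755 + 33.01·61 + 72.62·1080 = 127132.41.
Real GDP 2016 (at 2002 prices) = 50.28·755 + 33.37·61 + 39.67·1080 = 82840.57.
Deflator = Nominal/Real × 100 = 127132.41/82840.57 × 100 = 153.466.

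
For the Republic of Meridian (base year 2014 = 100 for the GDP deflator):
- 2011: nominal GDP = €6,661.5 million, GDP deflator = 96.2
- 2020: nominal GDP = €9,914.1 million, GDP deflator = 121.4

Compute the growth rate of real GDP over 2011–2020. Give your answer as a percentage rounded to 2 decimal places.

Real GDP 2011 = 6661.5 / 0.962 = 6924.64.
Real GDP 2020 = 9914.1 / 1.214 = 8166.47.
Real growth = 8166.47 / 6924.64 − 1 = 0.1793.

17.93%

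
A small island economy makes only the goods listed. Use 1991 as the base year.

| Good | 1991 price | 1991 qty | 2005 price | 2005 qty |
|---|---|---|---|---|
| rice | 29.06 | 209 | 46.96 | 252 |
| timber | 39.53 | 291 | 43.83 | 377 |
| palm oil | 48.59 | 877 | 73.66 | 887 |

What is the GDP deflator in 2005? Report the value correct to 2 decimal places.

143.43

Nominal GDP 2005 = 46.96·252 + 43.83·377 + 73.66·887 = 93694.25.
Real GDP 2005 (at 1991 prices) = 29.06·252 + 39.53·377 + 48.59·887 = 65325.26.
Deflator = Nominal/Real × 100 = 93694.25/65325.26 × 100 = 143.427.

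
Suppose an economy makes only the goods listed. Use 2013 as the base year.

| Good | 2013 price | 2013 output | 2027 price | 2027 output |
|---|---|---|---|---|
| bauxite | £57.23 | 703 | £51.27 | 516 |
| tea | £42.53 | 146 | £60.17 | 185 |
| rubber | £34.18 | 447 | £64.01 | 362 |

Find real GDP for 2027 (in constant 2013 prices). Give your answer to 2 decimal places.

Real GDP 2027 = Σ (p_2013 × q_2027) = 57.23·516 + 42.53·185 + 34.18·362 = 49771.89.

£49771.89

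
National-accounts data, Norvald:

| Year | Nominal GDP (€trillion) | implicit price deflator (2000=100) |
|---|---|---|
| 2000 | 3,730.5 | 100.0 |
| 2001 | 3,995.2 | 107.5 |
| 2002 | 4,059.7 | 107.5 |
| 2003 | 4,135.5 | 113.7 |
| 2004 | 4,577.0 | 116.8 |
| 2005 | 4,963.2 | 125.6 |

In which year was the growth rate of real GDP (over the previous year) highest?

2004

2001: real = 3995.2/1.075 = 3716.47; growth vs 2000 (3730.50) = -0.38%.
2002: real = 4059.7/1.075 = 3776.47; growth vs 2001 (3716.47) = 1.61%.
2003: real = 4135.5/1.137 = 3637.20; growth vs 2002 (3776.47) = -3.69%.
2004: real = 4577.0/1.168 = 3918.66; growth vs 2003 (3637.20) = 7.74%.
2005: real = 4963.2/1.256 = 3951.59; growth vs 2004 (3918.66) = 0.84%.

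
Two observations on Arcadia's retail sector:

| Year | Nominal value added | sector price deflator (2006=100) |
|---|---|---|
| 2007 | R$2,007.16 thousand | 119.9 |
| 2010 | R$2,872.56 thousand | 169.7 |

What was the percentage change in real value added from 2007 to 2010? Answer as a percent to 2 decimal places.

1.12%

Deflate each year: 2007 → 2007.16/1.199 = 1674.03; 2010 → 2872.56/1.697 = 1692.73.
So real value added changed by 1692.73/1674.03 − 1 = 0.0112, i.e. 1.12%.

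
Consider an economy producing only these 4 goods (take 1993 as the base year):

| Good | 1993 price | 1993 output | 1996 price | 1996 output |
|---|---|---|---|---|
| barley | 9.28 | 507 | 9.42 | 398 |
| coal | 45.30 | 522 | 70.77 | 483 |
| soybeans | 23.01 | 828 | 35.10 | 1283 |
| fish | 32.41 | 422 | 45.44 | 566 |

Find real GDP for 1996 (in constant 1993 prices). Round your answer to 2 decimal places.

73439.23

Real GDP 1996 = Σ (p_1993 × q_1996) = 9.28·398 + 45.30·483 + 23.01·1283 + 32.41·566 = 73439.23.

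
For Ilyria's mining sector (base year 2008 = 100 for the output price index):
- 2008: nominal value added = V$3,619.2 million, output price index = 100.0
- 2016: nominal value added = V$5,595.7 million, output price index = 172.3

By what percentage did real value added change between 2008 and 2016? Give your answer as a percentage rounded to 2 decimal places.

Real value added 2008 = 3619.2 / 1.000 = 3619.20.
Real value added 2016 = 5595.7 / 1.723 = 3247.65.
Real growth = 3247.65 / 3619.20 − 1 = -0.1027.

-10.27%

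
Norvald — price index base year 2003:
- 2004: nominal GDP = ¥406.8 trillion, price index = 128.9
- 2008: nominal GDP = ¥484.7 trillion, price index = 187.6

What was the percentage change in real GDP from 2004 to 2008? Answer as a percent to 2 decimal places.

-18.13%

Real GDP 2004 = 406.8 / 1.289 = 315.59.
Real GDP 2008 = 484.7 / 1.876 = 258.37.
Real growth = 258.37 / 315.59 − 1 = -0.1813.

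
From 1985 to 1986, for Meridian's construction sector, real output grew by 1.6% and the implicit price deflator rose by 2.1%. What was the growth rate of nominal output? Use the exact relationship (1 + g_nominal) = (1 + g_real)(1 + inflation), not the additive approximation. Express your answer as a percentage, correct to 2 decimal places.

(1 + g_nom) = (1 + g_real)(1 + π) = 1.0160 × 1.0210 = 1.03734.

3.73%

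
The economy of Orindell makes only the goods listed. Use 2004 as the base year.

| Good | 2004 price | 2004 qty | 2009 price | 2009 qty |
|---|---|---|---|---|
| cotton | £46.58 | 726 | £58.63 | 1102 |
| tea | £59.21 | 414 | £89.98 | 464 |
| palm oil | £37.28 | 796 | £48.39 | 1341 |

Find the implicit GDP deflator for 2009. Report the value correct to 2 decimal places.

132.96

Nominal GDP 2009 = 58.63·1102 + 89.98·464 + 48.39·1341 = 171251.97.
Real GDP 2009 (at 2004 prices) = 46.58·1102 + 59.21·464 + 37.28·1341 = 128797.08.
Deflator = Nominal/Real × 100 = 171251.97/128797.08 × 100 = 132.963.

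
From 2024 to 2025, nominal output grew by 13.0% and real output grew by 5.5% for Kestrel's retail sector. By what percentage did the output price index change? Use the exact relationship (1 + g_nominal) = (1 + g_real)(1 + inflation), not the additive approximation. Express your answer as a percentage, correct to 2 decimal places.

(1 + g_nom) = (1 + g_real)(1 + π), so π = 1.1300 / 1.0550 − 1 = 0.07109.

7.11%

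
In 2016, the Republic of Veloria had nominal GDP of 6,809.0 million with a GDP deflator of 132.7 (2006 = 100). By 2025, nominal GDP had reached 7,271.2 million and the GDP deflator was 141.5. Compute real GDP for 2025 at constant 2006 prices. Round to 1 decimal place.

5,138.7 million

Real GDP = Nominal / (GDP deflator/100) = 7271.2 / 1.415 = 5138.66.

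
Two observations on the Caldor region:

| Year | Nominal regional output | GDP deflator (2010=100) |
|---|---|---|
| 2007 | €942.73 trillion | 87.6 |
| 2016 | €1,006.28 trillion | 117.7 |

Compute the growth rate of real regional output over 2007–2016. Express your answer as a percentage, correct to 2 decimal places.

-20.56%

Deflate each year: 2007 → 942.73/0.876 = 1076.18; 2016 → 1006.28/1.177 = 854.95.
So real regional output changed by 854.95/1076.18 − 1 = -0.2056, i.e. -20.56%.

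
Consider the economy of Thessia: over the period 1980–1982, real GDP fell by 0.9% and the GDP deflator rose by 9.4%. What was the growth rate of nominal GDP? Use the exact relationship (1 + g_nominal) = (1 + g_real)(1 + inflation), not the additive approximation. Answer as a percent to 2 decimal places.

(1 + g_nom) = (1 + g_real)(1 + π) = 0.9910 × 1.0940 = 1.08415.

8.42%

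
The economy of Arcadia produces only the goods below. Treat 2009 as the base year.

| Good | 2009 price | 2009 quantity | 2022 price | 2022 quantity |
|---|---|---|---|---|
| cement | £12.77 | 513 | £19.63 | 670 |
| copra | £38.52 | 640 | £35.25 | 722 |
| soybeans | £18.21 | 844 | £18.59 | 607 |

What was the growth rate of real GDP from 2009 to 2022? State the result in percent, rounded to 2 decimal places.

Real GDP 2009 = Nominal GDP 2009 = 12.77·513 + 38.52·640 + 18.21·844 = 46573.05.
Real GDP 2022 (at 2009 prices) = 12.77·670 + 38.52·722 + 18.21·607 = 47420.81.
Real growth = 47420.81/46573.05 − 1 = 0.0182.

1.82%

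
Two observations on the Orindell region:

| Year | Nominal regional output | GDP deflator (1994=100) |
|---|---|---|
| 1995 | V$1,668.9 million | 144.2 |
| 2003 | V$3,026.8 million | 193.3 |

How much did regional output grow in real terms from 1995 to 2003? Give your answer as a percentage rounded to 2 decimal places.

Deflate each year: 1995 → 1668.9/1.442 = 1157.35; 2003 → 3026.8/1.933 = 1565.86.
So real regional output changed by 1565.86/1157.35 − 1 = 0.3530, i.e. 35.30%.

35.30%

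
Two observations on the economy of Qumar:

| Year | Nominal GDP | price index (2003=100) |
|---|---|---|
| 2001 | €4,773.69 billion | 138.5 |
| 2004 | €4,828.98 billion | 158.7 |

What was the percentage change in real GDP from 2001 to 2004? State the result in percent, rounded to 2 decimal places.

-11.72%

Real GDP 2001 = 4773.69 / 1.385 = 3446.71.
Real GDP 2004 = 4828.98 / 1.587 = 3042.84.
Real growth = 3042.84 / 3446.71 − 1 = -0.1172.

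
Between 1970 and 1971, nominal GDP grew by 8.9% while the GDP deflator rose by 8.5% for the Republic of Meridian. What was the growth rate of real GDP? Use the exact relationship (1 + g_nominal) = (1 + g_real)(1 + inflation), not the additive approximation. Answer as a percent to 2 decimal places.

(1 + g_nom) = (1 + g_real)(1 + π), so g_real = 1.0890 / 1.0850 − 1 = 0.00369.

0.37%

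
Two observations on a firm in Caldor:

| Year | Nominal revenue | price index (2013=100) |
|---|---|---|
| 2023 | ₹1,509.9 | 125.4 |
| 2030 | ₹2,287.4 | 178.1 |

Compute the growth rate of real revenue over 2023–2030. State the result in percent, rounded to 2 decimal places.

Real revenue 2023 = 1509.9 / 1.254 = 1204.07.
Real revenue 2030 = 2287.4 / 1.781 = 1284.33.
Real growth = 1284.33 / 1204.07 − 1 = 0.0667.

6.67%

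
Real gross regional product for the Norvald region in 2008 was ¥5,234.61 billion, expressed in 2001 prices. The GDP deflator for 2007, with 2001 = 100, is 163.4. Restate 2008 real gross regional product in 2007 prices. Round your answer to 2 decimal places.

¥8,553.35 billion

Real gross regional product in 2007 prices = Real gross regional product in 2001 prices × (P_2007/P_2001) = 5234.61 × 1.634 = 8553.35.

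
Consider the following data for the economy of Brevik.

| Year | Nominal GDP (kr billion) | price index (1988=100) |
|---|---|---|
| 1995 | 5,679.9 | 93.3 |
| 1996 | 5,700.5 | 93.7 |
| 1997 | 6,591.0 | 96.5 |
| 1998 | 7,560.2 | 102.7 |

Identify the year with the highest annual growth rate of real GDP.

1996: real = 5700.5/0.937 = 6083.78; growth vs 1995 (6087.78) = -0.07%.
1997: real = 6591.0/0.965 = 6830.05; growth vs 1996 (6083.78) = 12.27%.
1998: real = 7560.2/1.027 = 7361.44; growth vs 1997 (6830.05) = 7.78%.

1997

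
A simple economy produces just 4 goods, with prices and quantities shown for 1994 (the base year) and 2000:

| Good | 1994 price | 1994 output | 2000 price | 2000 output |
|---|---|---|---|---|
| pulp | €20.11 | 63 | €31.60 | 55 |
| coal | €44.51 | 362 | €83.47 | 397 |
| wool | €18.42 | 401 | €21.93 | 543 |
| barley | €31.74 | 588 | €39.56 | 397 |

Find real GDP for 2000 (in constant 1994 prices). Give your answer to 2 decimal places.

Real GDP 2000 = Σ (p_1994 × q_2000) = 20.11·55 + 44.51·397 + 18.42·543 + 31.74·397 = 41379.36.

€41379.36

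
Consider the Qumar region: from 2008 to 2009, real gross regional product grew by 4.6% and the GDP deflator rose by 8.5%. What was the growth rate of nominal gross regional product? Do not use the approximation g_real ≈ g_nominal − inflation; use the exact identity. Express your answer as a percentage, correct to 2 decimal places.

13.49%

(1 + g_nom) = (1 + g_real)(1 + π) = 1.0460 × 1.0850 = 1.13491.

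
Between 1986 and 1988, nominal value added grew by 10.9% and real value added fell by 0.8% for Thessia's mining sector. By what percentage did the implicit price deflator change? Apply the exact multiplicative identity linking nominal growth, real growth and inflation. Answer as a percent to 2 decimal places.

(1 + g_nom) = (1 + g_real)(1 + π), so π = 1.1090 / 0.9920 − 1 = 0.11794.

11.79%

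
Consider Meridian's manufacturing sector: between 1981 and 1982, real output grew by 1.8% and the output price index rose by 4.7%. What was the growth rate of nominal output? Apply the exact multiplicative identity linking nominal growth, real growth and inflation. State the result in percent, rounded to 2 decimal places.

(1 + g_nom) = (1 + g_real)(1 + π) = 1.0180 × 1.0470 = 1.06585.

6.58%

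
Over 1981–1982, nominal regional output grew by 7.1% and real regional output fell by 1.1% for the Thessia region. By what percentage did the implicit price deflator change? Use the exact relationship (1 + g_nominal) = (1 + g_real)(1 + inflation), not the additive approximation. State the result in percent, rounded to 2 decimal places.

(1 + g_nom) = (1 + g_real)(1 + π), so π = 1.0710 / 0.9890 − 1 = 0.08291.

8.29%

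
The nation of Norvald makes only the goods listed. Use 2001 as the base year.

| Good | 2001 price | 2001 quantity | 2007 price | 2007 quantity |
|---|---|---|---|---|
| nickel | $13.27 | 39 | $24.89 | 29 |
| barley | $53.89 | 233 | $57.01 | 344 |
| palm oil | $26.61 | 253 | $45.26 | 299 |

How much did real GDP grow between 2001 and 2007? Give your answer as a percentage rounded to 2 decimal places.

35.71%

Real GDP 2001 = Nominal GDP 2001 = 13.27·39 + 53.89·233 + 26.61·253 = 19806.23.
Real GDP 2007 (at 2001 prices) = 13.27·29 + 53.89·344 + 26.61·299 = 26879.38.
Real growth = 26879.38/19806.23 − 1 = 0.3571.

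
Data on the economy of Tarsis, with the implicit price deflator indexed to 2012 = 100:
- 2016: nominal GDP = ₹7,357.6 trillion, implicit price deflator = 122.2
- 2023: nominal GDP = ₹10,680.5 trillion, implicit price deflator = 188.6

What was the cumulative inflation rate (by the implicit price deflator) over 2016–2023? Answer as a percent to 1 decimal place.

Price-level change = 188.6 / 122.2 − 1 = 0.5434.

54.3%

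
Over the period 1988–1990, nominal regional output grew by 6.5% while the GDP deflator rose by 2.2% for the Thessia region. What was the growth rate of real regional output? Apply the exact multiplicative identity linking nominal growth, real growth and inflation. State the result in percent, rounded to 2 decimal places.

4.21%

(1 + g_nom) = (1 + g_real)(1 + π), so g_real = 1.0650 / 1.0220 − 1 = 0.04207.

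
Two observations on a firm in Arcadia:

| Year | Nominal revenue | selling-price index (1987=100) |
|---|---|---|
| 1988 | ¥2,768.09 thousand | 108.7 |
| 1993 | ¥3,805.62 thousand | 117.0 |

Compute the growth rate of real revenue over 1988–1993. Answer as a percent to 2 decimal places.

Real revenue 1988 = 2768.09 / 1.087 = 2546.54.
Real revenue 1993 = 3805.62 / 1.170 = 3252.67.
Real growth = 3252.67 / 2546.54 − 1 = 0.2773.

27.73%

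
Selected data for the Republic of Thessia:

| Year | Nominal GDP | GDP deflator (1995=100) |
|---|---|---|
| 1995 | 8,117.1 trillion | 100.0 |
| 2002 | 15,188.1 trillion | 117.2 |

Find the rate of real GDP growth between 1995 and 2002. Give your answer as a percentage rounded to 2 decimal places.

Deflate each year: 1995 → 8117.1/1.000 = 8117.10; 2002 → 15188.1/1.172 = 12959.13.
So real GDP changed by 12959.13/8117.10 − 1 = 0.5965, i.e. 59.65%.

59.65%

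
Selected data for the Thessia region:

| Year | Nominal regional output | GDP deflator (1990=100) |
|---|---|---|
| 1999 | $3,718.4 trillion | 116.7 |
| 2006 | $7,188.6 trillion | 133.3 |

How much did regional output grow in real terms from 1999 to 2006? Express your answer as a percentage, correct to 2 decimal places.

69.25%

Deflate each year: 1999 → 3718.4/1.167 = 3186.29; 2006 → 7188.6/1.333 = 5392.80.
So real regional output changed by 5392.80/3186.29 − 1 = 0.6925, i.e. 69.25%.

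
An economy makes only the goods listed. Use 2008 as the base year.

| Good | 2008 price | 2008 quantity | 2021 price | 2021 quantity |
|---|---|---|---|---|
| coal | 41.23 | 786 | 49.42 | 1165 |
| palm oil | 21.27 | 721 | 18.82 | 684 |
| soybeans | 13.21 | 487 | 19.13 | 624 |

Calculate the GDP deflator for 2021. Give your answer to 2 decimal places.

116.32

Nominal GDP 2021 = 49.42·1165 + 18.82·684 + 19.13·624 = 82384.30.
Real GDP 2021 (at 2008 prices) = 41.23·1165 + 21.27·684 + 13.21·624 = 70824.67.
Deflator = Nominal/Real × 100 = 82384.30/70824.67 × 100 = 116.321.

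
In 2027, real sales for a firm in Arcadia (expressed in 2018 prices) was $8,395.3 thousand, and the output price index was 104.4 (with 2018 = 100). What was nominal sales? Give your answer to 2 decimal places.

Nominal sales = Real × (output price index/100) = 8395.3 × 1.044 = 8764.69.

$8,764.69 thousand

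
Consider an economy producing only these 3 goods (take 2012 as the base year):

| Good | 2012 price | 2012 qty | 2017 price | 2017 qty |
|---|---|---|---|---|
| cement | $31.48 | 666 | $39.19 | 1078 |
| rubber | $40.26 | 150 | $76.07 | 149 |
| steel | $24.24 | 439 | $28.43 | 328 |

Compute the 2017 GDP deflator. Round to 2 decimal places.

Nominal GDP 2017 = 39.19·1078 + 76.07·149 + 28.43·328 = 62906.29.
Real GDP 2017 (at 2012 prices) = 31.48·1078 + 40.26·149 + 24.24·328 = 47884.90.
Deflator = Nominal/Real × 100 = 62906.29/47884.90 × 100 = 131.370.

131.37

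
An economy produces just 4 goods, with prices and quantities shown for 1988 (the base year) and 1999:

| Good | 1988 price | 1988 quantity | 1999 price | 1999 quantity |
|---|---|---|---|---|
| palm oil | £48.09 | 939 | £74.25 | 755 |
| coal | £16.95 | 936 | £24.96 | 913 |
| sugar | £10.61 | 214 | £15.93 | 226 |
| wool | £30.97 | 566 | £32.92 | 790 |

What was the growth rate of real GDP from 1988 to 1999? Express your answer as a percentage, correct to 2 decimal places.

Real GDP 1988 = Nominal GDP 1988 = 48.09·939 + 16.95·936 + 10.61·214 + 30.97·566 = 80821.27.
Real GDP 1999 (at 1988 prices) = 48.09·755 + 16.95·913 + 10.61·226 + 30.97·790 = 78647.46.
Real growth = 78647.46/80821.27 − 1 = -0.0269.

-2.69%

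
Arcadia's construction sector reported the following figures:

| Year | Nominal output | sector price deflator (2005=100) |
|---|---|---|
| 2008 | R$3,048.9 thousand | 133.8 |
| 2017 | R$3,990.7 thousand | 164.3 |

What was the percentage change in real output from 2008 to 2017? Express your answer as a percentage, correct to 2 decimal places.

6.59%

Deflate each year: 2008 → 3048.9/1.338 = 2278.70; 2017 → 3990.7/1.643 = 2428.91.
So real output changed by 2428.91/2278.70 − 1 = 0.0659, i.e. 6.59%.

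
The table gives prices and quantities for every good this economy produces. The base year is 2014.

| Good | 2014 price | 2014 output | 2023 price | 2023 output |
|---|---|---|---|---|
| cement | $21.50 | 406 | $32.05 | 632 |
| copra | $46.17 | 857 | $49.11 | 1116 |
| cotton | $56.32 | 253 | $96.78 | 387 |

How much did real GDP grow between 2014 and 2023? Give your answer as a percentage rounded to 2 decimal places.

Real GDP 2014 = Nominal GDP 2014 = 21.50·406 + 46.17·857 + 56.32·253 = 62545.65.
Real GDP 2023 (at 2014 prices) = 21.50·632 + 46.17·1116 + 56.32·387 = 86909.56.
Real growth = 86909.56/62545.65 − 1 = 0.3895.

38.95%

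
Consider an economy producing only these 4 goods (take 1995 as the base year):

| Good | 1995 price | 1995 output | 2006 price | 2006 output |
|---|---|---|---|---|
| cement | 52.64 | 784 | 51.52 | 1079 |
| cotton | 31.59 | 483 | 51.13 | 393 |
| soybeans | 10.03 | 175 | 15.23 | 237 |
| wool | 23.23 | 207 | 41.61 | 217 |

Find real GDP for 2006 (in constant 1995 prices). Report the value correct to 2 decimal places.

Real GDP 2006 = Σ (p_1995 × q_2006) = 52.64·1079 + 31.59·393 + 10.03·237 + 23.23·217 = 76631.45.

76631.45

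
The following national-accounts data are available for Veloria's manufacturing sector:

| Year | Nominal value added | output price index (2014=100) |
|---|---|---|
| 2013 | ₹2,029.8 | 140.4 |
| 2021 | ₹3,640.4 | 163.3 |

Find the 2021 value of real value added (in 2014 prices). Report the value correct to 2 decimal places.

₹2,229.27

Real value added = Nominal / (output price index/100) = 3640.4 / 1.633 = 2229.27.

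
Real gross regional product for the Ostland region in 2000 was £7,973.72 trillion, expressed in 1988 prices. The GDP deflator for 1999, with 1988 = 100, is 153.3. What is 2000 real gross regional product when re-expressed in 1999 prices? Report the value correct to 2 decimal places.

Real gross regional product in 1999 prices = Real gross regional product in 1988 prices × (P_1999/P_1988) = 7973.72 × 1.533 = 12223.71.

£12,223.71 trillion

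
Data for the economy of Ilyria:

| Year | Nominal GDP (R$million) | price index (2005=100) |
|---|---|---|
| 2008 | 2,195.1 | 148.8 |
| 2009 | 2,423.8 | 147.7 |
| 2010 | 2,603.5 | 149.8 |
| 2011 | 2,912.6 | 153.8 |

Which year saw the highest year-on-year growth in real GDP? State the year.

2009: real = 2423.8/1.477 = 1641.03; growth vs 2008 (1475.20) = 11.24%.
2010: real = 2603.5/1.498 = 1737.98; growth vs 2009 (1641.03) = 5.91%.
2011: real = 2912.6/1.538 = 1893.76; growth vs 2010 (1737.98) = 8.96%.

2009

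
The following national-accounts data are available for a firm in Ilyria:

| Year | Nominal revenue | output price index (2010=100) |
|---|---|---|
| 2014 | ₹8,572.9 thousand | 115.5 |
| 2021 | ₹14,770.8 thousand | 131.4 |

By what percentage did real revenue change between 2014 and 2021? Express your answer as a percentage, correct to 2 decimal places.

51.45%

Deflate each year: 2014 → 8572.9/1.155 = 7422.42; 2021 → 14770.8/1.314 = 11241.10.
So real revenue changed by 11241.10/7422.42 − 1 = 0.5145, i.e. 51.45%.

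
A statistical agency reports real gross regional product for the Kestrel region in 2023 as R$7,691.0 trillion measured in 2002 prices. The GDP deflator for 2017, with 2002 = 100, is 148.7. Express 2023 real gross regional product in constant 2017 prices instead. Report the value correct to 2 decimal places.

Real gross regional product in 2017 prices = Real gross regional product in 2002 prices × (P_2017/P_2002) = 7691.0 × 1.487 = 11436.52.

R$11,436.52 trillion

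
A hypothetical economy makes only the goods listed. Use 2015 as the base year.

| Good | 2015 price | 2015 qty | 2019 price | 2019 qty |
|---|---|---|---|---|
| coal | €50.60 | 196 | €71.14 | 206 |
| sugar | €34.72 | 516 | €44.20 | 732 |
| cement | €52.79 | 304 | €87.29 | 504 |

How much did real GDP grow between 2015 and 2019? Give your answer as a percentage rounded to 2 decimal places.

42.30%

Real GDP 2015 = Nominal GDP 2015 = 50.60·196 + 34.72·516 + 52.79·304 = 43881.28.
Real GDP 2019 (at 2015 prices) = 50.60·206 + 34.72·732 + 52.79·504 = 62444.80.
Real growth = 62444.80/43881.28 − 1 = 0.4230.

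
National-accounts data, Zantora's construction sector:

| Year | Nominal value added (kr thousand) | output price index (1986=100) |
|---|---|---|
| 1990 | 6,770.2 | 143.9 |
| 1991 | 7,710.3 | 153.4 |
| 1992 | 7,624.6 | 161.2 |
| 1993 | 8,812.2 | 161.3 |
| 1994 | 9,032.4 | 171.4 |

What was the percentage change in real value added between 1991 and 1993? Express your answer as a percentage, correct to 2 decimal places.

8.69%

Real value added 1991 = 7710.3/1.534 = 5026.27.
Real value added 1993 = 8812.2/1.613 = 5463.24.
Change = 5463.24/5026.27 − 1 = 0.0869.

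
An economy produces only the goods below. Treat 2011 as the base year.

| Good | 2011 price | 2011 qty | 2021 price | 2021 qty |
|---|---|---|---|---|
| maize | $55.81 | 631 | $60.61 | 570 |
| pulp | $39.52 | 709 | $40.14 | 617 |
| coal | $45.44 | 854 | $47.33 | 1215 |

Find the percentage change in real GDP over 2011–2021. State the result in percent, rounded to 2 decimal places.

Real GDP 2011 = Nominal GDP 2011 = 55.81·631 + 39.52·709 + 45.44·854 = 102041.55.
Real GDP 2021 (at 2011 prices) = 55.81·570 + 39.52·617 + 45.44·1215 = 111405.14.
Real growth = 111405.14/102041.55 − 1 = 0.0918.

9.18%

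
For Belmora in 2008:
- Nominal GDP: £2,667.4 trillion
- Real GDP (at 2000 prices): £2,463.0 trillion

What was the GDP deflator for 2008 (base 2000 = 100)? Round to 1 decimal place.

108.3

GDP deflator = (Nominal / Real) × 100 = 2667.4 / 2463.0 × 100 = 108.30.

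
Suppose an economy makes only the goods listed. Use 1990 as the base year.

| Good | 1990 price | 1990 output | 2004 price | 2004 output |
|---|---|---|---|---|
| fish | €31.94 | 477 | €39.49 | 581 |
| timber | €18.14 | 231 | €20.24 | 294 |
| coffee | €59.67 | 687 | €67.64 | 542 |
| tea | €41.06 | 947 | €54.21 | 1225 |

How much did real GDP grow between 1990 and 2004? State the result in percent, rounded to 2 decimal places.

7.28%

Real GDP 1990 = Nominal GDP 1990 = 31.94·477 + 18.14·231 + 59.67·687 + 41.06·947 = 99302.83.
Real GDP 2004 (at 1990 prices) = 31.94·581 + 18.14·294 + 59.67·542 + 41.06·1225 = 106529.94.
Real growth = 106529.94/99302.83 − 1 = 0.0728.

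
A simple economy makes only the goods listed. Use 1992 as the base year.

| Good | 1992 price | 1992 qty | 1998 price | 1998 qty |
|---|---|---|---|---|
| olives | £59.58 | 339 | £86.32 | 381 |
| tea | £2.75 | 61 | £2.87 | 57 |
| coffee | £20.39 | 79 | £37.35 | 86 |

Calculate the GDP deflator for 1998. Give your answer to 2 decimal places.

Nominal GDP 1998 = 86.32·381 + 2.87·57 + 37.35·86 = 36263.61.
Real GDP 1998 (at 1992 prices) = 59.58·381 + 2.75·57 + 20.39·86 = 24610.27.
Deflator = Nominal/Real × 100 = 36263.61/24610.27 × 100 = 147.352.

147.35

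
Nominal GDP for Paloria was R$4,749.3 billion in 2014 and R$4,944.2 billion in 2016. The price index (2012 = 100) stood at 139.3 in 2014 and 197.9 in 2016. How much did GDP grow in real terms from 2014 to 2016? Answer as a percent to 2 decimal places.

Deflate each year: 2014 → 4749.3/1.393 = 3409.40; 2016 → 4944.2/1.979 = 2498.33.
So real GDP changed by 2498.33/3409.40 − 1 = -0.2672, i.e. -26.72%.

-26.72%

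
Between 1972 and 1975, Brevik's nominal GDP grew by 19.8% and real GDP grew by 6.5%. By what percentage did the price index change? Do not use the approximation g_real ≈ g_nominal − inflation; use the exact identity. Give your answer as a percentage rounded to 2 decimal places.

(1 + g_nom) = (1 + g_real)(1 + π), so π = 1.1980 / 1.0650 − 1 = 0.12488.

12.49%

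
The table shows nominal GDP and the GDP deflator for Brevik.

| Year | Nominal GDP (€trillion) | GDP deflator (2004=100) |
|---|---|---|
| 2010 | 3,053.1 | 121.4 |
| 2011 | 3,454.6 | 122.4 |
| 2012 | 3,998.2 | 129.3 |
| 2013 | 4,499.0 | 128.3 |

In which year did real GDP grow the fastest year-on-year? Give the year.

2013

2011: real = 3454.6/1.224 = 2822.39; growth vs 2010 (2514.91) = 12.23%.
2012: real = 3998.2/1.293 = 3092.19; growth vs 2011 (2822.39) = 9.56%.
2013: real = 4499.0/1.283 = 3506.63; growth vs 2012 (3092.19) = 13.40%.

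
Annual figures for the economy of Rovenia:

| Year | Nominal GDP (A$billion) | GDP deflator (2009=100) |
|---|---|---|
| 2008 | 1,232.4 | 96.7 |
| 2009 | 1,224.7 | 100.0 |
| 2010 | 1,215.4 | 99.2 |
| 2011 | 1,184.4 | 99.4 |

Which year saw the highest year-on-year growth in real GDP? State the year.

2009: real = 1224.7/1.000 = 1224.70; growth vs 2008 (1274.46) = -3.90%.
2010: real = 1215.4/0.992 = 1225.20; growth vs 2009 (1224.70) = 0.04%.
2011: real = 1184.4/0.994 = 1191.55; growth vs 2010 (1225.20) = -2.75%.

2010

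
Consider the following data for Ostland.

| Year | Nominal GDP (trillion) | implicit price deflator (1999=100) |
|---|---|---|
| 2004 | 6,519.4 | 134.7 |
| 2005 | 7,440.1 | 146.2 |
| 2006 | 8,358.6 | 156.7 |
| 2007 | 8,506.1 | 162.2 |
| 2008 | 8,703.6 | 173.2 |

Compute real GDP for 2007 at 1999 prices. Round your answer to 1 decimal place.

5,244.2 trillion

Real GDP 2007 = 8506.1 / 1.622 = 5244.20.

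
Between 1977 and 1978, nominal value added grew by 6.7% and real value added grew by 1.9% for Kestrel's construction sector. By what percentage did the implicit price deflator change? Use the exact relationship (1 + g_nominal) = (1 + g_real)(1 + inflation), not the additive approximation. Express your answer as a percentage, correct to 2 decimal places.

(1 + g_nom) = (1 + g_real)(1 + π), so π = 1.0670 / 1.0190 − 1 = 0.04711.

4.71%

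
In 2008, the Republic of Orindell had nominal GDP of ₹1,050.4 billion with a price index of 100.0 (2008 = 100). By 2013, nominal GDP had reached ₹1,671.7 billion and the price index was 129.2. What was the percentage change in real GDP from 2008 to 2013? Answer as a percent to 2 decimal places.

23.18%

Real GDP 2008 = 1050.4 / 1.000 = 1050.40.
Real GDP 2013 = 1671.7 / 1.292 = 1293.89.
Real growth = 1293.89 / 1050.40 − 1 = 0.2318.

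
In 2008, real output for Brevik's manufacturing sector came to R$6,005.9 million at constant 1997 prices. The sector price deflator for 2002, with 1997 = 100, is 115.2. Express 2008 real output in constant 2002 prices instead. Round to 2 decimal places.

Real output in 2002 prices = Real output in 1997 prices × (P_2002/P_1997) = 6005.9 × 1.152 = 6918.80.

R$6,918.80 million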